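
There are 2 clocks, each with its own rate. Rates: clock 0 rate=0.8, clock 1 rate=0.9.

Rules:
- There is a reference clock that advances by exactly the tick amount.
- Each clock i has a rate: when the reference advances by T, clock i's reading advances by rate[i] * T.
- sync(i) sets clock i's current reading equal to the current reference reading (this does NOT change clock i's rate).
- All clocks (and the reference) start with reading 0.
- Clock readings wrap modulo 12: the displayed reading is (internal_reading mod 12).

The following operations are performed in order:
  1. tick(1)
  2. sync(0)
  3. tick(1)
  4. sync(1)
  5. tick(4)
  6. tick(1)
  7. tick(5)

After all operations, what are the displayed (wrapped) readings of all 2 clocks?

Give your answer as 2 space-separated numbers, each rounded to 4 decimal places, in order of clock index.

Answer: 9.8000 11.0000

Derivation:
After op 1 tick(1): ref=1.0000 raw=[0.8000 0.9000]
After op 2 sync(0): ref=1.0000 raw=[1.0000 0.9000]
After op 3 tick(1): ref=2.0000 raw=[1.8000 1.8000]
After op 4 sync(1): ref=2.0000 raw=[1.8000 2.0000]
After op 5 tick(4): ref=6.0000 raw=[5.0000 5.6000]
After op 6 tick(1): ref=7.0000 raw=[5.8000 6.5000]
After op 7 tick(5): ref=12.0000 raw=[9.8000 11.0000]
Wrap final raw readings (mod 12): 9.8000 mod 12 = 9.8000; 11.0000 mod 12 = 11.0000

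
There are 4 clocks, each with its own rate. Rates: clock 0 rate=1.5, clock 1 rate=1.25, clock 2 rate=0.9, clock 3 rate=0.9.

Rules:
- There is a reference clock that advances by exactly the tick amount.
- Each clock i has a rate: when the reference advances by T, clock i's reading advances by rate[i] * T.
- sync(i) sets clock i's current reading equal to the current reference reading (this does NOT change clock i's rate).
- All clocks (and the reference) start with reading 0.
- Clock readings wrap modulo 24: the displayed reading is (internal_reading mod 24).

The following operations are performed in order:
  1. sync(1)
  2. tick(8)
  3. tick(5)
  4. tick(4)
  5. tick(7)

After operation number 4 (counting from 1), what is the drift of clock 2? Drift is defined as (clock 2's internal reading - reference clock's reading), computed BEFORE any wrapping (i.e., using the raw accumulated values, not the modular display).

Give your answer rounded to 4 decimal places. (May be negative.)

After op 1 sync(1): ref=0.0000 raw=[0.0000 0.0000 0.0000 0.0000]
After op 2 tick(8): ref=8.0000 raw=[12.0000 10.0000 7.2000 7.2000]
After op 3 tick(5): ref=13.0000 raw=[19.5000 16.2500 11.7000 11.7000]
After op 4 tick(4): ref=17.0000 raw=[25.5000 21.2500 15.3000 15.3000]
Drift of clock 2 after op 4: 15.3000 - 17.0000 = -1.7000

Answer: -1.7000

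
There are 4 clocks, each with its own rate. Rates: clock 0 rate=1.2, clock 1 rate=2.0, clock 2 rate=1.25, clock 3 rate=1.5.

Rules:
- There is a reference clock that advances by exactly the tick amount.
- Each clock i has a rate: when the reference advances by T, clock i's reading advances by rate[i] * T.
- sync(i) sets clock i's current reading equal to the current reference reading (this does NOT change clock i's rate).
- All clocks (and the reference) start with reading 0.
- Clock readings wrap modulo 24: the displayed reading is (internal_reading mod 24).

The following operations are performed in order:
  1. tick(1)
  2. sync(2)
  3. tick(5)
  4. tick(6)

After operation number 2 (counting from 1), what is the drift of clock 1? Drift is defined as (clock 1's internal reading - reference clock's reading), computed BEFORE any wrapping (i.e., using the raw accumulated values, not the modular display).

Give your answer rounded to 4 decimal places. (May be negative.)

Answer: 1.0000

Derivation:
After op 1 tick(1): ref=1.0000 raw=[1.2000 2.0000 1.2500 1.5000]
After op 2 sync(2): ref=1.0000 raw=[1.2000 2.0000 1.0000 1.5000]
Drift of clock 1 after op 2: 2.0000 - 1.0000 = 1.0000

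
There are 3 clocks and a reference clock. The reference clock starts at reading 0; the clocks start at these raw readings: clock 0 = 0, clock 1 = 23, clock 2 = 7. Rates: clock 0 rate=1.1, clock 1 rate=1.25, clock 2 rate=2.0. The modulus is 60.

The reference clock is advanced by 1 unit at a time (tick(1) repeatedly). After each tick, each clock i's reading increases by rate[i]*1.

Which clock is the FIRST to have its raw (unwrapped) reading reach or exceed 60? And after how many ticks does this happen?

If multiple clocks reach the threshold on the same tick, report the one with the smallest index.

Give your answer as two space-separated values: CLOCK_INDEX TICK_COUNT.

Answer: 2 27

Derivation:
clock 0: start=0, rate=1.1, needs 60-0 = 60; ticks = ceil(60/1.1) = ceil(54.5455) = 55; reading at tick 55 = 0 + 1.1*55 = 60.5000
clock 1: start=23, rate=1.25, needs 60-23 = 37; ticks = ceil(37/1.25) = ceil(29.6000) = 30; reading at tick 30 = 23 + 1.25*30 = 60.5000
clock 2: start=7, rate=2.0, needs 60-7 = 53; ticks = ceil(53/2.0) = ceil(26.5000) = 27; reading at tick 27 = 7 + 2.0*27 = 61.0000
Minimum tick count = 27; winners = [2]; smallest index = 2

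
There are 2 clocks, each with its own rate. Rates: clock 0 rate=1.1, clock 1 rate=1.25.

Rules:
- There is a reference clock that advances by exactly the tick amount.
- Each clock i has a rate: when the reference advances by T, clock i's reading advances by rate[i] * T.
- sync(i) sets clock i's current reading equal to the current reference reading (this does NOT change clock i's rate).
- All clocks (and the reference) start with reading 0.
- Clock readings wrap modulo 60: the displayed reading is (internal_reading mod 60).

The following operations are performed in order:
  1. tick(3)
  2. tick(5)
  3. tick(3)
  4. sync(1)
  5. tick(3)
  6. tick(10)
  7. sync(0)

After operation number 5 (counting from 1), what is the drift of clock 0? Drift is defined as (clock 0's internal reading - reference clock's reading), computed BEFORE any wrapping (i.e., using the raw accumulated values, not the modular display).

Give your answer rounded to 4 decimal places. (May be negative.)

After op 1 tick(3): ref=3.0000 raw=[3.3000 3.7500]
After op 2 tick(5): ref=8.0000 raw=[8.8000 10.0000]
After op 3 tick(3): ref=11.0000 raw=[12.1000 13.7500]
After op 4 sync(1): ref=11.0000 raw=[12.1000 11.0000]
After op 5 tick(3): ref=14.0000 raw=[15.4000 14.7500]
Drift of clock 0 after op 5: 15.4000 - 14.0000 = 1.4000

Answer: 1.4000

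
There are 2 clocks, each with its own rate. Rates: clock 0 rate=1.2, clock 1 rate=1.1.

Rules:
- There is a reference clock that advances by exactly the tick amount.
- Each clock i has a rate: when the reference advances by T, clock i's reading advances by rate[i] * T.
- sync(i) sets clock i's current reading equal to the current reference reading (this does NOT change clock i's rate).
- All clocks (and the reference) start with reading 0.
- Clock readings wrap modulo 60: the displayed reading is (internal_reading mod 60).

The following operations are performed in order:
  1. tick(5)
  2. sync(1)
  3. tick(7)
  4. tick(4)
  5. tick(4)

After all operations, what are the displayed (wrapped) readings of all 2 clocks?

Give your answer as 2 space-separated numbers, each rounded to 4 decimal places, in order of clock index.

Answer: 24.0000 21.5000

Derivation:
After op 1 tick(5): ref=5.0000 raw=[6.0000 5.5000]
After op 2 sync(1): ref=5.0000 raw=[6.0000 5.0000]
After op 3 tick(7): ref=12.0000 raw=[14.4000 12.7000]
After op 4 tick(4): ref=16.0000 raw=[19.2000 17.1000]
After op 5 tick(4): ref=20.0000 raw=[24.0000 21.5000]
Wrap final raw readings (mod 60): 24.0000 mod 60 = 24.0000; 21.5000 mod 60 = 21.5000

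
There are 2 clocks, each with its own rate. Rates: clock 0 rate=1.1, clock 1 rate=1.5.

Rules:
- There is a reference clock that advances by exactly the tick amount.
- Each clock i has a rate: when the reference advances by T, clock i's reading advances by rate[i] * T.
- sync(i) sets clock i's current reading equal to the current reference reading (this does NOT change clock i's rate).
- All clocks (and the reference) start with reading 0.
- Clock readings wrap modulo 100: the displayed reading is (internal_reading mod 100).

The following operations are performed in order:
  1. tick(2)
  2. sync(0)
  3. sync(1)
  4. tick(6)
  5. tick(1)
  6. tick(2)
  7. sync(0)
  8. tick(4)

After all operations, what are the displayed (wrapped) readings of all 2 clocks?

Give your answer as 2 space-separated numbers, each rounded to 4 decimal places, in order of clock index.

After op 1 tick(2): ref=2.0000 raw=[2.2000 3.0000]
After op 2 sync(0): ref=2.0000 raw=[2.0000 3.0000]
After op 3 sync(1): ref=2.0000 raw=[2.0000 2.0000]
After op 4 tick(6): ref=8.0000 raw=[8.6000 11.0000]
After op 5 tick(1): ref=9.0000 raw=[9.7000 12.5000]
After op 6 tick(2): ref=11.0000 raw=[11.9000 15.5000]
After op 7 sync(0): ref=11.0000 raw=[11.0000 15.5000]
After op 8 tick(4): ref=15.0000 raw=[15.4000 21.5000]
Wrap final raw readings (mod 100): 15.4000 mod 100 = 15.4000; 21.5000 mod 100 = 21.5000

Answer: 15.4000 21.5000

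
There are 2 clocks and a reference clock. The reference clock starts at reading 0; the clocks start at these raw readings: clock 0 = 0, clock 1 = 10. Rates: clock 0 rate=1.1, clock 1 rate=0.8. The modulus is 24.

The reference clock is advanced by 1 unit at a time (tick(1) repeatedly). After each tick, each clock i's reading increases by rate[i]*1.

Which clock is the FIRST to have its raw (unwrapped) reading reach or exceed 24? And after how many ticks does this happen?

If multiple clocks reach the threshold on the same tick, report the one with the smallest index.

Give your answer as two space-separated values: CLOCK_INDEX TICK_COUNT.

clock 0: start=0, rate=1.1, needs 24-0 = 24; ticks = ceil(24/1.1) = ceil(21.8182) = 22; reading at tick 22 = 0 + 1.1*22 = 24.2000
clock 1: start=10, rate=0.8, needs 24-10 = 14; ticks = ceil(14/0.8) = ceil(17.5000) = 18; reading at tick 18 = 10 + 0.8*18 = 24.4000
Minimum tick count = 18; winners = [1]; smallest index = 1

Answer: 1 18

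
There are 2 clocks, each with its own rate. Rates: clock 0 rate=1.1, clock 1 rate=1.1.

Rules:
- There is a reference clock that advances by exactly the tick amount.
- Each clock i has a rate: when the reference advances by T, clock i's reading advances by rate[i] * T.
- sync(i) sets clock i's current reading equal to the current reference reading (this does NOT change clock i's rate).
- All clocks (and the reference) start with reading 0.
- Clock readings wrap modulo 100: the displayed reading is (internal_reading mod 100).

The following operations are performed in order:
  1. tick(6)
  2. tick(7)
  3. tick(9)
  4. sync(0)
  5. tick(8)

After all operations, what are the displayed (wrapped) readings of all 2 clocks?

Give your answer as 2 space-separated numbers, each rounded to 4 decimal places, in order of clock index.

Answer: 30.8000 33.0000

Derivation:
After op 1 tick(6): ref=6.0000 raw=[6.6000 6.6000]
After op 2 tick(7): ref=13.0000 raw=[14.3000 14.3000]
After op 3 tick(9): ref=22.0000 raw=[24.2000 24.2000]
After op 4 sync(0): ref=22.0000 raw=[22.0000 24.2000]
After op 5 tick(8): ref=30.0000 raw=[30.8000 33.0000]
Wrap final raw readings (mod 100): 30.8000 mod 100 = 30.8000; 33.0000 mod 100 = 33.0000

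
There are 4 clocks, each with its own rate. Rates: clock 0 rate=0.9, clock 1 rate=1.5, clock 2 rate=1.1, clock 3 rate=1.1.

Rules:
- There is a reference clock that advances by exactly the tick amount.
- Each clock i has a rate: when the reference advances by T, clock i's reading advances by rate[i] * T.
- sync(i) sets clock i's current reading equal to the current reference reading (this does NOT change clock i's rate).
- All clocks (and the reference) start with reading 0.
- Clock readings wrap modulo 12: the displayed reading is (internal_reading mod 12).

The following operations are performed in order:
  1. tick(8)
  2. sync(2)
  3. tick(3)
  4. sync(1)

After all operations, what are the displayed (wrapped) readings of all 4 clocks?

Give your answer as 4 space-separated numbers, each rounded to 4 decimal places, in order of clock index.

Answer: 9.9000 11.0000 11.3000 0.1000

Derivation:
After op 1 tick(8): ref=8.0000 raw=[7.2000 12.0000 8.8000 8.8000]
After op 2 sync(2): ref=8.0000 raw=[7.2000 12.0000 8.0000 8.8000]
After op 3 tick(3): ref=11.0000 raw=[9.9000 16.5000 11.3000 12.1000]
After op 4 sync(1): ref=11.0000 raw=[9.9000 11.0000 11.3000 12.1000]
Wrap final raw readings (mod 12): 9.9000 mod 12 = 9.9000; 11.0000 mod 12 = 11.0000; 11.3000 mod 12 = 11.3000; 12.1000 mod 12 = 0.1000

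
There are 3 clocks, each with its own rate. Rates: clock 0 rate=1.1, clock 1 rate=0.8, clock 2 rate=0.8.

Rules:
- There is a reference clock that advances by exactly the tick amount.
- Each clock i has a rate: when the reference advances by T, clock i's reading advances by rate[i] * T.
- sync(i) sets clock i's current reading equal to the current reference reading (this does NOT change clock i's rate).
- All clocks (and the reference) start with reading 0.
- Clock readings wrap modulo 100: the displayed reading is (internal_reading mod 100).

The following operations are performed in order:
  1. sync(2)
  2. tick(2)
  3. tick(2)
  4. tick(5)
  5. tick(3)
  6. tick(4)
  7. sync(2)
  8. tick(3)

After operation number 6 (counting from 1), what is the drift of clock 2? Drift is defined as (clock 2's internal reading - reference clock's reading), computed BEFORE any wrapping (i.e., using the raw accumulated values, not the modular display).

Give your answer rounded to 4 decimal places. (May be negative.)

After op 1 sync(2): ref=0.0000 raw=[0.0000 0.0000 0.0000]
After op 2 tick(2): ref=2.0000 raw=[2.2000 1.6000 1.6000]
After op 3 tick(2): ref=4.0000 raw=[4.4000 3.2000 3.2000]
After op 4 tick(5): ref=9.0000 raw=[9.9000 7.2000 7.2000]
After op 5 tick(3): ref=12.0000 raw=[13.2000 9.6000 9.6000]
After op 6 tick(4): ref=16.0000 raw=[17.6000 12.8000 12.8000]
Drift of clock 2 after op 6: 12.8000 - 16.0000 = -3.2000

Answer: -3.2000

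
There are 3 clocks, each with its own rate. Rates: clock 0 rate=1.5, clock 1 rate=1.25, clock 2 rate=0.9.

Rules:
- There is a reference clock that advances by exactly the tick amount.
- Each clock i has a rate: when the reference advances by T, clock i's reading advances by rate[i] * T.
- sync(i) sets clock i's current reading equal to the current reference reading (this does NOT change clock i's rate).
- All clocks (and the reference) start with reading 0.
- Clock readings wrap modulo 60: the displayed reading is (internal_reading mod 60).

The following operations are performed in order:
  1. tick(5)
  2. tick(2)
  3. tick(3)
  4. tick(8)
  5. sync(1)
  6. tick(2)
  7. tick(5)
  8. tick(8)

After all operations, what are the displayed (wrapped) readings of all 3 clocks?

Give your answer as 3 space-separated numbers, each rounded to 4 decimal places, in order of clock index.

Answer: 49.5000 36.7500 29.7000

Derivation:
After op 1 tick(5): ref=5.0000 raw=[7.5000 6.2500 4.5000]
After op 2 tick(2): ref=7.0000 raw=[10.5000 8.7500 6.3000]
After op 3 tick(3): ref=10.0000 raw=[15.0000 12.5000 9.0000]
After op 4 tick(8): ref=18.0000 raw=[27.0000 22.5000 16.2000]
After op 5 sync(1): ref=18.0000 raw=[27.0000 18.0000 16.2000]
After op 6 tick(2): ref=20.0000 raw=[30.0000 20.5000 18.0000]
After op 7 tick(5): ref=25.0000 raw=[37.5000 26.7500 22.5000]
After op 8 tick(8): ref=33.0000 raw=[49.5000 36.7500 29.7000]
Wrap final raw readings (mod 60): 49.5000 mod 60 = 49.5000; 36.7500 mod 60 = 36.7500; 29.7000 mod 60 = 29.7000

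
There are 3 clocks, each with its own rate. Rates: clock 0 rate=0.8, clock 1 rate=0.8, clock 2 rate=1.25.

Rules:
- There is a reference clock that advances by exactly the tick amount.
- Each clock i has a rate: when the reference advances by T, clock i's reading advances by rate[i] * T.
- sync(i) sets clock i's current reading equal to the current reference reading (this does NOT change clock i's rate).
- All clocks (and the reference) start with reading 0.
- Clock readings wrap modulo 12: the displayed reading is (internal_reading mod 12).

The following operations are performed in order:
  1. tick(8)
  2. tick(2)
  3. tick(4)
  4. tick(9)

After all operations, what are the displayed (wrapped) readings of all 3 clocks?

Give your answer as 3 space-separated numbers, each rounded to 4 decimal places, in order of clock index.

After op 1 tick(8): ref=8.0000 raw=[6.4000 6.4000 10.0000]
After op 2 tick(2): ref=10.0000 raw=[8.0000 8.0000 12.5000]
After op 3 tick(4): ref=14.0000 raw=[11.2000 11.2000 17.5000]
After op 4 tick(9): ref=23.0000 raw=[18.4000 18.4000 28.7500]
Wrap final raw readings (mod 12): 18.4000 mod 12 = 6.4000; 18.4000 mod 12 = 6.4000; 28.7500 mod 12 = 4.7500

Answer: 6.4000 6.4000 4.7500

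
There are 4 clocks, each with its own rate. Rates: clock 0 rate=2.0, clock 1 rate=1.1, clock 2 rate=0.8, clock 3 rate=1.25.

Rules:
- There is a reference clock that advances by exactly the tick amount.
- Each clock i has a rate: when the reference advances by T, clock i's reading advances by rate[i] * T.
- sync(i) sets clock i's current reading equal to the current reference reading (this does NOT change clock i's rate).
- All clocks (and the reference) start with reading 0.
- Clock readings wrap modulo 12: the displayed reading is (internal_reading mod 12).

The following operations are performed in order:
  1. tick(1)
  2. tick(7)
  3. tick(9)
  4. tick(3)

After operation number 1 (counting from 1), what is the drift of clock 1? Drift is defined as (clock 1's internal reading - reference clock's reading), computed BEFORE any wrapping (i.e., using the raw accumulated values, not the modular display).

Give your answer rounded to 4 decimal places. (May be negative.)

Answer: 0.1000

Derivation:
After op 1 tick(1): ref=1.0000 raw=[2.0000 1.1000 0.8000 1.2500]
Drift of clock 1 after op 1: 1.1000 - 1.0000 = 0.1000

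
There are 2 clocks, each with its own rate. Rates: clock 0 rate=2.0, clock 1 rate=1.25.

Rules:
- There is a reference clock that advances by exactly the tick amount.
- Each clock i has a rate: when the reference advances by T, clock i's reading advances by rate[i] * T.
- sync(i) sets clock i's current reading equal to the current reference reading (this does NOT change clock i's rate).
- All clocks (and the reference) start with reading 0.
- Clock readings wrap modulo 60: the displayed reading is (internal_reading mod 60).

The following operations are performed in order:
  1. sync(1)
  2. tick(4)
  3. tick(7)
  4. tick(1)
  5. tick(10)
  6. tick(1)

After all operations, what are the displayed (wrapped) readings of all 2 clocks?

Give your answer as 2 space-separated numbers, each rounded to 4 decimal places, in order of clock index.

Answer: 46.0000 28.7500

Derivation:
After op 1 sync(1): ref=0.0000 raw=[0.0000 0.0000]
After op 2 tick(4): ref=4.0000 raw=[8.0000 5.0000]
After op 3 tick(7): ref=11.0000 raw=[22.0000 13.7500]
After op 4 tick(1): ref=12.0000 raw=[24.0000 15.0000]
After op 5 tick(10): ref=22.0000 raw=[44.0000 27.5000]
After op 6 tick(1): ref=23.0000 raw=[46.0000 28.7500]
Wrap final raw readings (mod 60): 46.0000 mod 60 = 46.0000; 28.7500 mod 60 = 28.7500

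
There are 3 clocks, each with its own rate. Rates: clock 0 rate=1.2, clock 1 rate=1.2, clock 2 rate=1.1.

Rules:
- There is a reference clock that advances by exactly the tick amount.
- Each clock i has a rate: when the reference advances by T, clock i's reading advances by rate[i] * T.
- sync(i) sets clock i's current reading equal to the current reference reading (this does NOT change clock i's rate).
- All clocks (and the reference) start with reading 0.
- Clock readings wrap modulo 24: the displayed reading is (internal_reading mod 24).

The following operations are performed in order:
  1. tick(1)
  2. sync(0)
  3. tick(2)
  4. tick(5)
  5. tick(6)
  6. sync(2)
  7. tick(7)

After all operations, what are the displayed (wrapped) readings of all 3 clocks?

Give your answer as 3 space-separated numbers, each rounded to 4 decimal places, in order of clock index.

Answer: 1.0000 1.2000 21.7000

Derivation:
After op 1 tick(1): ref=1.0000 raw=[1.2000 1.2000 1.1000]
After op 2 sync(0): ref=1.0000 raw=[1.0000 1.2000 1.1000]
After op 3 tick(2): ref=3.0000 raw=[3.4000 3.6000 3.3000]
After op 4 tick(5): ref=8.0000 raw=[9.4000 9.6000 8.8000]
After op 5 tick(6): ref=14.0000 raw=[16.6000 16.8000 15.4000]
After op 6 sync(2): ref=14.0000 raw=[16.6000 16.8000 14.0000]
After op 7 tick(7): ref=21.0000 raw=[25.0000 25.2000 21.7000]
Wrap final raw readings (mod 24): 25.0000 mod 24 = 1.0000; 25.2000 mod 24 = 1.2000; 21.7000 mod 24 = 21.7000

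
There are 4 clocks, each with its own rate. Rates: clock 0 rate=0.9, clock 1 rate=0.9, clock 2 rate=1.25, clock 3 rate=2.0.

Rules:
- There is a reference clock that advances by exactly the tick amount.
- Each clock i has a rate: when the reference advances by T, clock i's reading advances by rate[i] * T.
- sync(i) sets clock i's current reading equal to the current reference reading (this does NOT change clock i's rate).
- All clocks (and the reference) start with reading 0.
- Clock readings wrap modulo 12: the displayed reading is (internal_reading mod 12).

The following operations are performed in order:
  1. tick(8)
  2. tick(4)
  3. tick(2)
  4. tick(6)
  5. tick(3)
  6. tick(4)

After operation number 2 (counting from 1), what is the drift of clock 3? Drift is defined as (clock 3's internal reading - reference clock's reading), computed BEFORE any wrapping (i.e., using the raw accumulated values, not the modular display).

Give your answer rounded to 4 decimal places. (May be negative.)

Answer: 12.0000

Derivation:
After op 1 tick(8): ref=8.0000 raw=[7.2000 7.2000 10.0000 16.0000]
After op 2 tick(4): ref=12.0000 raw=[10.8000 10.8000 15.0000 24.0000]
Drift of clock 3 after op 2: 24.0000 - 12.0000 = 12.0000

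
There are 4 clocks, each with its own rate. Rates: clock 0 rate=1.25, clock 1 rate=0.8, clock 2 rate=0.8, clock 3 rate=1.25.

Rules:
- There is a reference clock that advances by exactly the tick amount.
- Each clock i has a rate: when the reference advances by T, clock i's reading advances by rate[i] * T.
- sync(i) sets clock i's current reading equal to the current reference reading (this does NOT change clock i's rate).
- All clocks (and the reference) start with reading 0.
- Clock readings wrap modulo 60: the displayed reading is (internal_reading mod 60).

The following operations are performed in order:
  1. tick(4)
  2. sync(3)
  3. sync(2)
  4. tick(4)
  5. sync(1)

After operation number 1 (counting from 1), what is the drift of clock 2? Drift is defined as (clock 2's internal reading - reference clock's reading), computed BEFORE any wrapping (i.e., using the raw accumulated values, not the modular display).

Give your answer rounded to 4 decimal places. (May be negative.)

Answer: -0.8000

Derivation:
After op 1 tick(4): ref=4.0000 raw=[5.0000 3.2000 3.2000 5.0000]
Drift of clock 2 after op 1: 3.2000 - 4.0000 = -0.8000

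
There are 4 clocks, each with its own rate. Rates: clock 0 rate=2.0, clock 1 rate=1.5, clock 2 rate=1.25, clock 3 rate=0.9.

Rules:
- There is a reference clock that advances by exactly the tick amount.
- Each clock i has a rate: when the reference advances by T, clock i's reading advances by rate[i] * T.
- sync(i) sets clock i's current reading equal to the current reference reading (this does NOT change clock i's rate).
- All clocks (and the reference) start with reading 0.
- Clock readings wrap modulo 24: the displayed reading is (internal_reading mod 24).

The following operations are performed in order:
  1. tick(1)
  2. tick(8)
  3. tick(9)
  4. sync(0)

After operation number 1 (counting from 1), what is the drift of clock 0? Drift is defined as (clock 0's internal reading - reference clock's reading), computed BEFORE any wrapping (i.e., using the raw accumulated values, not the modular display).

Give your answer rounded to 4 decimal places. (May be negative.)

After op 1 tick(1): ref=1.0000 raw=[2.0000 1.5000 1.2500 0.9000]
Drift of clock 0 after op 1: 2.0000 - 1.0000 = 1.0000

Answer: 1.0000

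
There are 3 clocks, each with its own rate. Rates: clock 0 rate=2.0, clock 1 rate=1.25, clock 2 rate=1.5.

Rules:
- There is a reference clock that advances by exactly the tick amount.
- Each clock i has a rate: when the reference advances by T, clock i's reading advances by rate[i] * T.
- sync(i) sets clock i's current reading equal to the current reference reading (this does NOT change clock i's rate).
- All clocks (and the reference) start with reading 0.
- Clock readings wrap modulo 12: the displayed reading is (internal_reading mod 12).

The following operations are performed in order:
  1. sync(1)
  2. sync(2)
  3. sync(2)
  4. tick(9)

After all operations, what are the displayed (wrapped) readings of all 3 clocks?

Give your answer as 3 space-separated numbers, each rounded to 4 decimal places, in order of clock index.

Answer: 6.0000 11.2500 1.5000

Derivation:
After op 1 sync(1): ref=0.0000 raw=[0.0000 0.0000 0.0000]
After op 2 sync(2): ref=0.0000 raw=[0.0000 0.0000 0.0000]
After op 3 sync(2): ref=0.0000 raw=[0.0000 0.0000 0.0000]
After op 4 tick(9): ref=9.0000 raw=[18.0000 11.2500 13.5000]
Wrap final raw readings (mod 12): 18.0000 mod 12 = 6.0000; 11.2500 mod 12 = 11.2500; 13.5000 mod 12 = 1.5000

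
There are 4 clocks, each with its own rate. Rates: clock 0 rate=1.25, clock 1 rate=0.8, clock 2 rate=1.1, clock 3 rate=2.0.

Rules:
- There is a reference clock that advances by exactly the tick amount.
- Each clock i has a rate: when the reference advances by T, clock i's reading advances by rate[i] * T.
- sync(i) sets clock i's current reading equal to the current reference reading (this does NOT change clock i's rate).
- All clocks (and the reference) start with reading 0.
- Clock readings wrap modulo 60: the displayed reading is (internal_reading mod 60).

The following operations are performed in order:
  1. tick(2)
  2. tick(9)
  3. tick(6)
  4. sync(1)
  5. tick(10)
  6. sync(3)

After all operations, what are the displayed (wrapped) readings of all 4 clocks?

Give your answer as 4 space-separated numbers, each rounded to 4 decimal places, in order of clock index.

After op 1 tick(2): ref=2.0000 raw=[2.5000 1.6000 2.2000 4.0000]
After op 2 tick(9): ref=11.0000 raw=[13.7500 8.8000 12.1000 22.0000]
After op 3 tick(6): ref=17.0000 raw=[21.2500 13.6000 18.7000 34.0000]
After op 4 sync(1): ref=17.0000 raw=[21.2500 17.0000 18.7000 34.0000]
After op 5 tick(10): ref=27.0000 raw=[33.7500 25.0000 29.7000 54.0000]
After op 6 sync(3): ref=27.0000 raw=[33.7500 25.0000 29.7000 27.0000]
Wrap final raw readings (mod 60): 33.7500 mod 60 = 33.7500; 25.0000 mod 60 = 25.0000; 29.7000 mod 60 = 29.7000; 27.0000 mod 60 = 27.0000

Answer: 33.7500 25.0000 29.7000 27.0000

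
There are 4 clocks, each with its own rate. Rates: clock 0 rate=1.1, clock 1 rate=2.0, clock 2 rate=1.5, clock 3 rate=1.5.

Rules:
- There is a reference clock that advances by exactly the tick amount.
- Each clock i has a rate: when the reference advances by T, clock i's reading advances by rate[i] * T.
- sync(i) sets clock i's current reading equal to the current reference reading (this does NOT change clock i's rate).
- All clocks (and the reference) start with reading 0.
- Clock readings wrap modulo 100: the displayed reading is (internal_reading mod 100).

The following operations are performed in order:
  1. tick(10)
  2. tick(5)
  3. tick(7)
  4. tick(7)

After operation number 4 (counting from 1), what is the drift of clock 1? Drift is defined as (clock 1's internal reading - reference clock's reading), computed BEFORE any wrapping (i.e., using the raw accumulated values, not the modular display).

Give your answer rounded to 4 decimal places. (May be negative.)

After op 1 tick(10): ref=10.0000 raw=[11.0000 20.0000 15.0000 15.0000]
After op 2 tick(5): ref=15.0000 raw=[16.5000 30.0000 22.5000 22.5000]
After op 3 tick(7): ref=22.0000 raw=[24.2000 44.0000 33.0000 33.0000]
After op 4 tick(7): ref=29.0000 raw=[31.9000 58.0000 43.5000 43.5000]
Drift of clock 1 after op 4: 58.0000 - 29.0000 = 29.0000

Answer: 29.0000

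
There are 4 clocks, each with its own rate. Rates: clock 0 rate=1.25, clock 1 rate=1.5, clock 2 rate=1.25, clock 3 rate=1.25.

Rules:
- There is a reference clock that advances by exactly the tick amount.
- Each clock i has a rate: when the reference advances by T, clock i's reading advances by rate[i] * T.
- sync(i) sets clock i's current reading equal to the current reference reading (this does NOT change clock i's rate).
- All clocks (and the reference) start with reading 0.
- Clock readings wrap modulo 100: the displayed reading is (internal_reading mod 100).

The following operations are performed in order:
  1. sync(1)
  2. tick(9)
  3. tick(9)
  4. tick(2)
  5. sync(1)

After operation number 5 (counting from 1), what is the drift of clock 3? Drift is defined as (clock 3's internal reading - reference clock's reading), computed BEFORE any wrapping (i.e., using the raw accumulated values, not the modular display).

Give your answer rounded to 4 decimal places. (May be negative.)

After op 1 sync(1): ref=0.0000 raw=[0.0000 0.0000 0.0000 0.0000]
After op 2 tick(9): ref=9.0000 raw=[11.2500 13.5000 11.2500 11.2500]
After op 3 tick(9): ref=18.0000 raw=[22.5000 27.0000 22.5000 22.5000]
After op 4 tick(2): ref=20.0000 raw=[25.0000 30.0000 25.0000 25.0000]
After op 5 sync(1): ref=20.0000 raw=[25.0000 20.0000 25.0000 25.0000]
Drift of clock 3 after op 5: 25.0000 - 20.0000 = 5.0000

Answer: 5.0000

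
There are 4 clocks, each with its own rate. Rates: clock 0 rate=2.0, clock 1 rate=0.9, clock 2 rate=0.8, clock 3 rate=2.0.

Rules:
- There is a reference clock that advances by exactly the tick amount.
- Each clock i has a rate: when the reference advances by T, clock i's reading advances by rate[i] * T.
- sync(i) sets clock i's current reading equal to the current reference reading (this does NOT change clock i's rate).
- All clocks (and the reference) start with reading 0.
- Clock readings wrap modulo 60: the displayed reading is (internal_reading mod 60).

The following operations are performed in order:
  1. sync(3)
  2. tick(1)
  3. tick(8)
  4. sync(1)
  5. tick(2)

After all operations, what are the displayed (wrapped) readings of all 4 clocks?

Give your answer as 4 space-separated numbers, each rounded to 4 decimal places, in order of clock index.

After op 1 sync(3): ref=0.0000 raw=[0.0000 0.0000 0.0000 0.0000]
After op 2 tick(1): ref=1.0000 raw=[2.0000 0.9000 0.8000 2.0000]
After op 3 tick(8): ref=9.0000 raw=[18.0000 8.1000 7.2000 18.0000]
After op 4 sync(1): ref=9.0000 raw=[18.0000 9.0000 7.2000 18.0000]
After op 5 tick(2): ref=11.0000 raw=[22.0000 10.8000 8.8000 22.0000]
Wrap final raw readings (mod 60): 22.0000 mod 60 = 22.0000; 10.8000 mod 60 = 10.8000; 8.8000 mod 60 = 8.8000; 22.0000 mod 60 = 22.0000

Answer: 22.0000 10.8000 8.8000 22.0000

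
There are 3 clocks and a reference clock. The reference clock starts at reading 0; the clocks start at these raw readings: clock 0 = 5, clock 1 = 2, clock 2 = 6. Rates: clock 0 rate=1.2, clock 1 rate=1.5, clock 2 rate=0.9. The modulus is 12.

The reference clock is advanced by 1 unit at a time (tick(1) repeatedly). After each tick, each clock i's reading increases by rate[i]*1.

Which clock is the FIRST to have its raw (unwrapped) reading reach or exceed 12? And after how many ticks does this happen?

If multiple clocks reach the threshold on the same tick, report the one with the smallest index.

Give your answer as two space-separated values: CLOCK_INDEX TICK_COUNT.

Answer: 0 6

Derivation:
clock 0: start=5, rate=1.2, needs 12-5 = 7; ticks = ceil(7/1.2) = ceil(5.8333) = 6; reading at tick 6 = 5 + 1.2*6 = 12.2000
clock 1: start=2, rate=1.5, needs 12-2 = 10; ticks = ceil(10/1.5) = ceil(6.6667) = 7; reading at tick 7 = 2 + 1.5*7 = 12.5000
clock 2: start=6, rate=0.9, needs 12-6 = 6; ticks = ceil(6/0.9) = ceil(6.6667) = 7; reading at tick 7 = 6 + 0.9*7 = 12.3000
Minimum tick count = 6; winners = [0]; smallest index = 0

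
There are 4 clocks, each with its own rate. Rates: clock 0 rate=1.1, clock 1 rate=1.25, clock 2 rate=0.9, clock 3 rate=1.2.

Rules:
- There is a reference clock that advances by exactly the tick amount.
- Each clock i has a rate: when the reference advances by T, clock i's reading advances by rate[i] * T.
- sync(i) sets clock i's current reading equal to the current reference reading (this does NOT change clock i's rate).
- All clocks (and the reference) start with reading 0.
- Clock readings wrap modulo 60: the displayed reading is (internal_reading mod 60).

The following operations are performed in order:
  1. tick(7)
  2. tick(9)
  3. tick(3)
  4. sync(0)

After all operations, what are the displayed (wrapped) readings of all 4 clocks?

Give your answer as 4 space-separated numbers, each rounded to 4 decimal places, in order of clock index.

After op 1 tick(7): ref=7.0000 raw=[7.7000 8.7500 6.3000 8.4000]
After op 2 tick(9): ref=16.0000 raw=[17.6000 20.0000 14.4000 19.2000]
After op 3 tick(3): ref=19.0000 raw=[20.9000 23.7500 17.1000 22.8000]
After op 4 sync(0): ref=19.0000 raw=[19.0000 23.7500 17.1000 22.8000]
Wrap final raw readings (mod 60): 19.0000 mod 60 = 19.0000; 23.7500 mod 60 = 23.7500; 17.1000 mod 60 = 17.1000; 22.8000 mod 60 = 22.8000

Answer: 19.0000 23.7500 17.1000 22.8000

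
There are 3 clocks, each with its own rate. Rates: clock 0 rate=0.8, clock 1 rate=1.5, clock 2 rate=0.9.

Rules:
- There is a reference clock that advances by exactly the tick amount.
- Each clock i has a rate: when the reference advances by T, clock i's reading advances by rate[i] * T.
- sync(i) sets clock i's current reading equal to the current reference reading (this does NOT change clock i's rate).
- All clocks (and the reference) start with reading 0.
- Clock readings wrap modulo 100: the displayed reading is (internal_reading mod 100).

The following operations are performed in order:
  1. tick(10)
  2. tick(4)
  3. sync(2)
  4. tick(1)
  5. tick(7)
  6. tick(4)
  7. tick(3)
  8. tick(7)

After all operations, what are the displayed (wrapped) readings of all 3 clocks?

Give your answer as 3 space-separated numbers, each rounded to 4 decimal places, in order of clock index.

After op 1 tick(10): ref=10.0000 raw=[8.0000 15.0000 9.0000]
After op 2 tick(4): ref=14.0000 raw=[11.2000 21.0000 12.6000]
After op 3 sync(2): ref=14.0000 raw=[11.2000 21.0000 14.0000]
After op 4 tick(1): ref=15.0000 raw=[12.0000 22.5000 14.9000]
After op 5 tick(7): ref=22.0000 raw=[17.6000 33.0000 21.2000]
After op 6 tick(4): ref=26.0000 raw=[20.8000 39.0000 24.8000]
After op 7 tick(3): ref=29.0000 raw=[23.2000 43.5000 27.5000]
After op 8 tick(7): ref=36.0000 raw=[28.8000 54.0000 33.8000]
Wrap final raw readings (mod 100): 28.8000 mod 100 = 28.8000; 54.0000 mod 100 = 54.0000; 33.8000 mod 100 = 33.8000

Answer: 28.8000 54.0000 33.8000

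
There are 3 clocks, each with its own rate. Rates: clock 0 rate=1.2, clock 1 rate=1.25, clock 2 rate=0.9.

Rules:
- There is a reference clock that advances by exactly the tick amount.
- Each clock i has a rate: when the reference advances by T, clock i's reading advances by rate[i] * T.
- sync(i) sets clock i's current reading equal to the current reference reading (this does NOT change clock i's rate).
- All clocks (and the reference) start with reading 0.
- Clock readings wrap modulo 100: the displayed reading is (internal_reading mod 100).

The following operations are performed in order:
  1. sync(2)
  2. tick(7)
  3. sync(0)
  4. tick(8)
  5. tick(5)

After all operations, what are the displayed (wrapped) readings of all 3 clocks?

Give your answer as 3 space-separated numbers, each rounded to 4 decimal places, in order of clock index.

After op 1 sync(2): ref=0.0000 raw=[0.0000 0.0000 0.0000]
After op 2 tick(7): ref=7.0000 raw=[8.4000 8.7500 6.3000]
After op 3 sync(0): ref=7.0000 raw=[7.0000 8.7500 6.3000]
After op 4 tick(8): ref=15.0000 raw=[16.6000 18.7500 13.5000]
After op 5 tick(5): ref=20.0000 raw=[22.6000 25.0000 18.0000]
Wrap final raw readings (mod 100): 22.6000 mod 100 = 22.6000; 25.0000 mod 100 = 25.0000; 18.0000 mod 100 = 18.0000

Answer: 22.6000 25.0000 18.0000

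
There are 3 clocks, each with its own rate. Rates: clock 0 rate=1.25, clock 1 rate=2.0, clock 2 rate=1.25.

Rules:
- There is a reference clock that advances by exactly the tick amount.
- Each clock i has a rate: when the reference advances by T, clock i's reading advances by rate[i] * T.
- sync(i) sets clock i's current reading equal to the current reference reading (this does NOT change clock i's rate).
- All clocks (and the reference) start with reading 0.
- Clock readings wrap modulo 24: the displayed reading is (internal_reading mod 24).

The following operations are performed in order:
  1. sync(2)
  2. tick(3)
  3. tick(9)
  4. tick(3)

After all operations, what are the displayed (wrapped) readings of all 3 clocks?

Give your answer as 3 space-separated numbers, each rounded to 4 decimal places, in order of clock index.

After op 1 sync(2): ref=0.0000 raw=[0.0000 0.0000 0.0000]
After op 2 tick(3): ref=3.0000 raw=[3.7500 6.0000 3.7500]
After op 3 tick(9): ref=12.0000 raw=[15.0000 24.0000 15.0000]
After op 4 tick(3): ref=15.0000 raw=[18.7500 30.0000 18.7500]
Wrap final raw readings (mod 24): 18.7500 mod 24 = 18.7500; 30.0000 mod 24 = 6.0000; 18.7500 mod 24 = 18.7500

Answer: 18.7500 6.0000 18.7500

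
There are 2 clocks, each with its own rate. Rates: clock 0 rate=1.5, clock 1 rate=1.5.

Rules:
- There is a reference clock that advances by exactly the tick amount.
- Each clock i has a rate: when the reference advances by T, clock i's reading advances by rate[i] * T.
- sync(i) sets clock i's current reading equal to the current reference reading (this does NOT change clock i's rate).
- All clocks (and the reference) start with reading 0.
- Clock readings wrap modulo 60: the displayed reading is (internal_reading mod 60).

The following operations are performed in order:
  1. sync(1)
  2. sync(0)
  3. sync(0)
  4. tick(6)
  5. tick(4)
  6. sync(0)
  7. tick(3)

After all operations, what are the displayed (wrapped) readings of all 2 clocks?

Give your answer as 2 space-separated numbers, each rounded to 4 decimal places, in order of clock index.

Answer: 14.5000 19.5000

Derivation:
After op 1 sync(1): ref=0.0000 raw=[0.0000 0.0000]
After op 2 sync(0): ref=0.0000 raw=[0.0000 0.0000]
After op 3 sync(0): ref=0.0000 raw=[0.0000 0.0000]
After op 4 tick(6): ref=6.0000 raw=[9.0000 9.0000]
After op 5 tick(4): ref=10.0000 raw=[15.0000 15.0000]
After op 6 sync(0): ref=10.0000 raw=[10.0000 15.0000]
After op 7 tick(3): ref=13.0000 raw=[14.5000 19.5000]
Wrap final raw readings (mod 60): 14.5000 mod 60 = 14.5000; 19.5000 mod 60 = 19.5000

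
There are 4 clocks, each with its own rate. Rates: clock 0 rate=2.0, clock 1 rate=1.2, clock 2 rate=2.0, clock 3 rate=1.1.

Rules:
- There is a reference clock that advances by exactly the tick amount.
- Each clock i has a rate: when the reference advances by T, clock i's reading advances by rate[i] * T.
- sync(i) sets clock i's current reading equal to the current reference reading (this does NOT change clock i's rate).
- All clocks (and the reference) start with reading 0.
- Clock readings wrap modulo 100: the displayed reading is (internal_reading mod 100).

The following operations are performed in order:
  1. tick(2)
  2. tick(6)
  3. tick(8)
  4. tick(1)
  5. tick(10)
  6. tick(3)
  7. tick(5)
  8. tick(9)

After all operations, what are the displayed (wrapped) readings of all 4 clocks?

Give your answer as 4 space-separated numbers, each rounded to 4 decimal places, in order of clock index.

Answer: 88.0000 52.8000 88.0000 48.4000

Derivation:
After op 1 tick(2): ref=2.0000 raw=[4.0000 2.4000 4.0000 2.2000]
After op 2 tick(6): ref=8.0000 raw=[16.0000 9.6000 16.0000 8.8000]
After op 3 tick(8): ref=16.0000 raw=[32.0000 19.2000 32.0000 17.6000]
After op 4 tick(1): ref=17.0000 raw=[34.0000 20.4000 34.0000 18.7000]
After op 5 tick(10): ref=27.0000 raw=[54.0000 32.4000 54.0000 29.7000]
After op 6 tick(3): ref=30.0000 raw=[60.0000 36.0000 60.0000 33.0000]
After op 7 tick(5): ref=35.0000 raw=[70.0000 42.0000 70.0000 38.5000]
After op 8 tick(9): ref=44.0000 raw=[88.0000 52.8000 88.0000 48.4000]
Wrap final raw readings (mod 100): 88.0000 mod 100 = 88.0000; 52.8000 mod 100 = 52.8000; 88.0000 mod 100 = 88.0000; 48.4000 mod 100 = 48.4000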